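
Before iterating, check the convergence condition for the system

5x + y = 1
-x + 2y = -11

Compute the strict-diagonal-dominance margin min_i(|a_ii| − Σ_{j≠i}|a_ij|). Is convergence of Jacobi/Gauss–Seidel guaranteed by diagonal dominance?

row 1: |5| − (1) = 4
row 2: |2| − (1) = 1
minimum over rows = 1 → strictly diagonally dominant (convergence guaranteed)

1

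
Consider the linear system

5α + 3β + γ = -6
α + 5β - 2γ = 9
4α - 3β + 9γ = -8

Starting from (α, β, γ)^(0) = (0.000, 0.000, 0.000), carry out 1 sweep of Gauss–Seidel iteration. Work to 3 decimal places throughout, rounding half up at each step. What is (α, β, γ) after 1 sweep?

(-1.200, 2.040, 0.324)

Iteration 1:
  α = (-6 - (3)·0.000 - (1)·0.000) / (5) = -1.200
  β = (9 - (1)·-1.200 - (-2)·0.000) / (5) = 2.040
  γ = (-8 - (4)·-1.200 - (-3)·2.040) / (9) = 0.324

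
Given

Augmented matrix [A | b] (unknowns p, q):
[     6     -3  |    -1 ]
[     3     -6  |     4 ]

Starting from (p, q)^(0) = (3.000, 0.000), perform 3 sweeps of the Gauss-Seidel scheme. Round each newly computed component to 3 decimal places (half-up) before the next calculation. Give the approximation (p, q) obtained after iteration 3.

(-0.636, -0.985)

Iteration 1:
  p = (-1 - (-3)·0.000) / (6) = -0.167
  q = (4 - (3)·-0.167) / (-6) = -0.750
Iteration 2:
  p = (-1 - (-3)·-0.750) / (6) = -0.542
  q = (4 - (3)·-0.542) / (-6) = -0.938
Iteration 3:
  p = (-1 - (-3)·-0.938) / (6) = -0.636
  q = (4 - (3)·-0.636) / (-6) = -0.985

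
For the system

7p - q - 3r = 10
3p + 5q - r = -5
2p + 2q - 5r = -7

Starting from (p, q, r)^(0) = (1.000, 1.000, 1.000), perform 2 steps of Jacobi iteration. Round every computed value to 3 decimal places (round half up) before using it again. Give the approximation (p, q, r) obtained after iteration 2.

(2.171, -1.760, 1.640)

Iteration 1:
  p = (10 - (-1)·1.000 - (-3)·1.000) / (7) = 2.000
  q = (-5 - (3)·1.000 - (-1)·1.000) / (5) = -1.400
  r = (-7 - (2)·1.000 - (2)·1.000) / (-5) = 2.200
Iteration 2:
  p = (10 - (-1)·-1.400 - (-3)·2.200) / (7) = 2.171
  q = (-5 - (3)·2.000 - (-1)·2.200) / (5) = -1.760
  r = (-7 - (2)·2.000 - (2)·-1.400) / (-5) = 1.640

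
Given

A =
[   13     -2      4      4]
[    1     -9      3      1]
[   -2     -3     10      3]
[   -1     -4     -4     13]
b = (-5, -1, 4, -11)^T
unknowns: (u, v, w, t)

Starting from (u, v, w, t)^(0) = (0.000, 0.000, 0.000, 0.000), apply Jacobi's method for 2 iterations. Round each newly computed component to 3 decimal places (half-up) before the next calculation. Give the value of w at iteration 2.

0.610

Iteration 1:
  u = (-5 - (-2)·0.000 - (4)·0.000 - (4)·0.000) / (13) = -0.385
  v = (-1 - (1)·0.000 - (3)·0.000 - (1)·0.000) / (-9) = 0.111
  w = (4 - (-2)·0.000 - (-3)·0.000 - (3)·0.000) / (10) = 0.400
  t = (-11 - (-1)·0.000 - (-4)·0.000 - (-4)·0.000) / (13) = -0.846
Iteration 2:
  u = (-5 - (-2)·0.111 - (4)·0.400 - (4)·-0.846) / (13) = -0.230
  v = (-1 - (1)·-0.385 - (3)·0.400 - (1)·-0.846) / (-9) = 0.108
  w = (4 - (-2)·-0.385 - (-3)·0.111 - (3)·-0.846) / (10) = 0.610
  t = (-11 - (-1)·-0.385 - (-4)·0.111 - (-4)·0.400) / (13) = -0.719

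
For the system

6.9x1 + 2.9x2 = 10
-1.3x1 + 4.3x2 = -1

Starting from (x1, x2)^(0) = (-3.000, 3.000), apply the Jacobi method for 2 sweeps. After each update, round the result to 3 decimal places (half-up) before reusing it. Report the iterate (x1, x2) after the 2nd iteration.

Iteration 1:
  x1 = (10 - (2.9)·3.000) / (6.9) = 0.188
  x2 = (-1 - (-1.3)·-3.000) / (4.3) = -1.140
Iteration 2:
  x1 = (10 - (2.9)·-1.140) / (6.9) = 1.928
  x2 = (-1 - (-1.3)·0.188) / (4.3) = -0.176

(1.928, -0.176)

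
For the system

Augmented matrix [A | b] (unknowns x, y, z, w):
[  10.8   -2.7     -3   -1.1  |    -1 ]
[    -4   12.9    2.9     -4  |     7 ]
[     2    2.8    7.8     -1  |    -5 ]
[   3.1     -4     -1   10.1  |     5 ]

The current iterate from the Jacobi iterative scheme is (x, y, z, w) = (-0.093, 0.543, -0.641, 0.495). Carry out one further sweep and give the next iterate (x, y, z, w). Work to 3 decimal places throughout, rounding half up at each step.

One sweep:
  x = (-1 - (-2.7)·0.543 - (-3)·-0.641 - (-1.1)·0.495) / (10.8) = -0.084
  y = (7 - (-4)·-0.093 - (2.9)·-0.641 - (-4)·0.495) / (12.9) = 0.811
  z = (-5 - (2)·-0.093 - (2.8)·0.543 - (-1)·0.495) / (7.8) = -0.749
  w = (5 - (3.1)·-0.093 - (-4)·0.543 - (-1)·-0.641) / (10.1) = 0.675

(-0.084, 0.811, -0.749, 0.675)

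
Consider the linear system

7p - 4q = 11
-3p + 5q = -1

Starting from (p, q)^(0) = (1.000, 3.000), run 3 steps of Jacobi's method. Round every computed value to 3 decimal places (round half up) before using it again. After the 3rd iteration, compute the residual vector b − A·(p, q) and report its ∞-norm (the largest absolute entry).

Iteration 1:
  p = (11 - (-4)·3.000) / (7) = 3.286
  q = (-1 - (-3)·1.000) / (5) = 0.400
Iteration 2:
  p = (11 - (-4)·0.400) / (7) = 1.800
  q = (-1 - (-3)·3.286) / (5) = 1.772
Iteration 3:
  p = (11 - (-4)·1.772) / (7) = 2.584
  q = (-1 - (-3)·1.800) / (5) = 0.880
Residual b − A·x = (-3.568, 2.352); ∞-norm = 3.568

3.568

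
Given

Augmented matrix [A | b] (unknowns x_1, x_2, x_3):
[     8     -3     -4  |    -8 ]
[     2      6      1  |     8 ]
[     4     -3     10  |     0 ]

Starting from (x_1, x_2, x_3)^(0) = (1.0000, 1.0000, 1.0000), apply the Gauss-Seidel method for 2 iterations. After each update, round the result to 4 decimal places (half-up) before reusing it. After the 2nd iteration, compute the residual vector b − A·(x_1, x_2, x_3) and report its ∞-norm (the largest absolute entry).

Iteration 1:
  x_1 = (-8 - (-3)·1.0000 - (-4)·1.0000) / (8) = -0.1250
  x_2 = (8 - (2)·-0.1250 - (1)·1.0000) / (6) = 1.2083
  x_3 = (0 - (4)·-0.1250 - (-3)·1.2083) / (10) = 0.4125
Iteration 2:
  x_1 = (-8 - (-3)·1.2083 - (-4)·0.4125) / (8) = -0.3406
  x_2 = (8 - (2)·-0.3406 - (1)·0.4125) / (6) = 1.3781
  x_3 = (0 - (4)·-0.3406 - (-3)·1.3781) / (10) = 0.5497
Residual b − A·x = (1.0579, -0.1371, -0.0003); ∞-norm = 1.0579

1.0579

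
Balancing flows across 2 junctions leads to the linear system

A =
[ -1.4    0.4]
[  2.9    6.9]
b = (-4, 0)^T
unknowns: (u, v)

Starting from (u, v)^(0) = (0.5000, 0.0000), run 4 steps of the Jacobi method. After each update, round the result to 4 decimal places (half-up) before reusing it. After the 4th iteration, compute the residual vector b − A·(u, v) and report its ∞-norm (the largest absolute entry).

0.0475

Iteration 1:
  u = (-4 - (0.4)·0.0000) / (-1.4) = 2.8571
  v = (0 - (2.9)·0.5000) / (6.9) = -0.2101
Iteration 2:
  u = (-4 - (0.4)·-0.2101) / (-1.4) = 2.7971
  v = (0 - (2.9)·2.8571) / (6.9) = -1.2008
Iteration 3:
  u = (-4 - (0.4)·-1.2008) / (-1.4) = 2.5141
  v = (0 - (2.9)·2.7971) / (6.9) = -1.1756
Iteration 4:
  u = (-4 - (0.4)·-1.1756) / (-1.4) = 2.5213
  v = (0 - (2.9)·2.5141) / (6.9) = -1.0567
Residual b − A·x = (-0.0475, -0.0205); ∞-norm = 0.0475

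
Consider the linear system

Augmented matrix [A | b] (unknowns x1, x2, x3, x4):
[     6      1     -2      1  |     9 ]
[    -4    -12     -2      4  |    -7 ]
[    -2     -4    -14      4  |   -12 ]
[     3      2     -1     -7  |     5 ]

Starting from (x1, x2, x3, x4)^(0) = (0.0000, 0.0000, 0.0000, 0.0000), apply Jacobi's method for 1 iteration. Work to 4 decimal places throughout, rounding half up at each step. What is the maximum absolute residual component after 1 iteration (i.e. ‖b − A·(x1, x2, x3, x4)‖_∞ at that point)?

10.5710

Iteration 1:
  x1 = (9 - (1)·0.0000 - (-2)·0.0000 - (1)·0.0000) / (6) = 1.5000
  x2 = (-7 - (-4)·0.0000 - (-2)·0.0000 - (4)·0.0000) / (-12) = 0.5833
  x3 = (-12 - (-2)·0.0000 - (-4)·0.0000 - (4)·0.0000) / (-14) = 0.8571
  x4 = (5 - (3)·0.0000 - (2)·0.0000 - (-1)·0.0000) / (-7) = -0.7143
Residual b − A·x = (1.8452, 10.5710, 8.1898, -4.8096); ∞-norm = 10.5710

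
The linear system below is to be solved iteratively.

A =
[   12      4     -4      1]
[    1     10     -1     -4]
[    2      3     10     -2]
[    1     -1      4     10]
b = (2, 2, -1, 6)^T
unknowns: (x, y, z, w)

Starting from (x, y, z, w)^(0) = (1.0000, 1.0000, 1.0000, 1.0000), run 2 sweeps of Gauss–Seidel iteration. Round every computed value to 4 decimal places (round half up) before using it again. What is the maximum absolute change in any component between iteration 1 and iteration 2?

0.2478

Iteration 1:
  x = (2 - (4)·1.0000 - (-4)·1.0000 - (1)·1.0000) / (12) = 0.0833
  y = (2 - (1)·0.0833 - (-1)·1.0000 - (-4)·1.0000) / (10) = 0.6917
  z = (-1 - (2)·0.0833 - (3)·0.6917 - (-2)·1.0000) / (10) = -0.1242
  w = (6 - (1)·0.0833 - (-1)·0.6917 - (4)·-0.1242) / (10) = 0.7105
Iteration 2:
  x = (2 - (4)·0.6917 - (-4)·-0.1242 - (1)·0.7105) / (12) = -0.1645
  y = (2 - (1)·-0.1645 - (-1)·-0.1242 - (-4)·0.7105) / (10) = 0.4882
  z = (-1 - (2)·-0.1645 - (3)·0.4882 - (-2)·0.7105) / (10) = -0.0715
  w = (6 - (1)·-0.1645 - (-1)·0.4882 - (4)·-0.0715) / (10) = 0.6939
Change: (-0.2478, -0.2035, 0.0527, -0.0166) → max |·| = 0.2478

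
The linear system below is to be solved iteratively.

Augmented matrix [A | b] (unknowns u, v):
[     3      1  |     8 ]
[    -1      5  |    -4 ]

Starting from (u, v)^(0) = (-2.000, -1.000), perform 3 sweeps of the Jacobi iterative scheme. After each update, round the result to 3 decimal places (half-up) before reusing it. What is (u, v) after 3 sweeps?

Iteration 1:
  u = (8 - (1)·-1.000) / (3) = 3.000
  v = (-4 - (-1)·-2.000) / (5) = -1.200
Iteration 2:
  u = (8 - (1)·-1.200) / (3) = 3.067
  v = (-4 - (-1)·3.000) / (5) = -0.200
Iteration 3:
  u = (8 - (1)·-0.200) / (3) = 2.733
  v = (-4 - (-1)·3.067) / (5) = -0.187

(2.733, -0.187)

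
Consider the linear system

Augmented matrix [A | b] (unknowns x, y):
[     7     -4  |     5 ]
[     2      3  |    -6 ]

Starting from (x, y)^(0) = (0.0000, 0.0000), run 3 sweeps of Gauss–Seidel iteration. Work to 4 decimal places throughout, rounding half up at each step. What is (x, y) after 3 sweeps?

(-0.1617, -1.8922)

Iteration 1:
  x = (5 - (-4)·0.0000) / (7) = 0.7143
  y = (-6 - (2)·0.7143) / (3) = -2.4762
Iteration 2:
  x = (5 - (-4)·-2.4762) / (7) = -0.7007
  y = (-6 - (2)·-0.7007) / (3) = -1.5329
Iteration 3:
  x = (5 - (-4)·-1.5329) / (7) = -0.1617
  y = (-6 - (2)·-0.1617) / (3) = -1.8922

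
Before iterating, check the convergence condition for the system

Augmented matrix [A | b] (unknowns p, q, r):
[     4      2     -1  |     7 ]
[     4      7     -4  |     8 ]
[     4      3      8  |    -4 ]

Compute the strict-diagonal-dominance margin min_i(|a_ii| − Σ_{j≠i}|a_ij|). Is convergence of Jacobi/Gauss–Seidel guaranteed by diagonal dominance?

-1

row 1: |4| − (2+1) = 1
row 2: |7| − (4+4) = -1
row 3: |8| − (4+3) = 1
minimum over rows = -1 → not strictly diagonally dominant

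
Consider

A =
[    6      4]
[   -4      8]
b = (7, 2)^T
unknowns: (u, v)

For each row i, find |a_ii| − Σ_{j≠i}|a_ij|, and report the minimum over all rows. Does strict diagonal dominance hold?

2

row 1: |6| − (4) = 2
row 2: |8| − (4) = 4
minimum over rows = 2 → strictly diagonally dominant (convergence guaranteed)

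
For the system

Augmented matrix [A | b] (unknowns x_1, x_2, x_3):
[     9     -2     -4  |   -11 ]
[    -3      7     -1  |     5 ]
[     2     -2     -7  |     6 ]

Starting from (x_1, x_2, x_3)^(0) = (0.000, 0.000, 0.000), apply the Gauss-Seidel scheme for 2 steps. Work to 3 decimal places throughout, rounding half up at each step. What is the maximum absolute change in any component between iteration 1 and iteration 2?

Iteration 1:
  x_1 = (-11 - (-2)·0.000 - (-4)·0.000) / (9) = -1.222
  x_2 = (5 - (-3)·-1.222 - (-1)·0.000) / (7) = 0.191
  x_3 = (6 - (2)·-1.222 - (-2)·0.191) / (-7) = -1.261
Iteration 2:
  x_1 = (-11 - (-2)·0.191 - (-4)·-1.261) / (9) = -1.740
  x_2 = (5 - (-3)·-1.740 - (-1)·-1.261) / (7) = -0.212
  x_3 = (6 - (2)·-1.740 - (-2)·-0.212) / (-7) = -1.294
Change: (-0.518, -0.403, -0.033) → max |·| = 0.518

0.518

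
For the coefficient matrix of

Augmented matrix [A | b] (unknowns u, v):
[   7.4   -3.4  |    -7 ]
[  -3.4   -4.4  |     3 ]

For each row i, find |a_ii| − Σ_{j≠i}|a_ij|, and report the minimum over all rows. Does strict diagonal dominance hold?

1

row 1: |7.4| − (3.4) = 4
row 2: |-4.4| − (3.4) = 1
minimum over rows = 1 → strictly diagonally dominant (convergence guaranteed)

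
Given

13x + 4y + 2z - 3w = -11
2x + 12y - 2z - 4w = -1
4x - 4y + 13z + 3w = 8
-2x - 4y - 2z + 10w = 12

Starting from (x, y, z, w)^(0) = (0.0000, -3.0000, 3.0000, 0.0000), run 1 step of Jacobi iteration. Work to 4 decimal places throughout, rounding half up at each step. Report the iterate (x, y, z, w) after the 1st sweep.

Iteration 1:
  x = (-11 - (4)·-3.0000 - (2)·3.0000 - (-3)·0.0000) / (13) = -0.3846
  y = (-1 - (2)·0.0000 - (-2)·3.0000 - (-4)·0.0000) / (12) = 0.4167
  z = (8 - (4)·0.0000 - (-4)·-3.0000 - (3)·0.0000) / (13) = -0.3077
  w = (12 - (-2)·0.0000 - (-4)·-3.0000 - (-2)·3.0000) / (10) = 0.6000

(-0.3846, 0.4167, -0.3077, 0.6000)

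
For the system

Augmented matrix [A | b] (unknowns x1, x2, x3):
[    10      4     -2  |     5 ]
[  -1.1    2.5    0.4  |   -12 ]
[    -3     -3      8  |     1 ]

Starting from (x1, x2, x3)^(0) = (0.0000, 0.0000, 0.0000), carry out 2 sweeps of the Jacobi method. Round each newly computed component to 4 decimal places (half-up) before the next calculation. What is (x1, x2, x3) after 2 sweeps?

(2.4450, -4.6000, -1.4875)

Iteration 1:
  x1 = (5 - (4)·0.0000 - (-2)·0.0000) / (10) = 0.5000
  x2 = (-12 - (-1.1)·0.0000 - (0.4)·0.0000) / (2.5) = -4.8000
  x3 = (1 - (-3)·0.0000 - (-3)·0.0000) / (8) = 0.1250
Iteration 2:
  x1 = (5 - (4)·-4.8000 - (-2)·0.1250) / (10) = 2.4450
  x2 = (-12 - (-1.1)·0.5000 - (0.4)·0.1250) / (2.5) = -4.6000
  x3 = (1 - (-3)·0.5000 - (-3)·-4.8000) / (8) = -1.4875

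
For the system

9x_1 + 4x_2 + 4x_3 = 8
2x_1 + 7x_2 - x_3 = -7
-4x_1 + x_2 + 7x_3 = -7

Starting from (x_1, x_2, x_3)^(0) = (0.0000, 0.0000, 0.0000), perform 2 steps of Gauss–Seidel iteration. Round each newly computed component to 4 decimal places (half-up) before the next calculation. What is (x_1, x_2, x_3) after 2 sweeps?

(1.5853, -1.4976, 0.1198)

Iteration 1:
  x_1 = (8 - (4)·0.0000 - (4)·0.0000) / (9) = 0.8889
  x_2 = (-7 - (2)·0.8889 - (-1)·0.0000) / (7) = -1.2540
  x_3 = (-7 - (-4)·0.8889 - (1)·-1.2540) / (7) = -0.3129
Iteration 2:
  x_1 = (8 - (4)·-1.2540 - (4)·-0.3129) / (9) = 1.5853
  x_2 = (-7 - (2)·1.5853 - (-1)·-0.3129) / (7) = -1.4976
  x_3 = (-7 - (-4)·1.5853 - (1)·-1.4976) / (7) = 0.1198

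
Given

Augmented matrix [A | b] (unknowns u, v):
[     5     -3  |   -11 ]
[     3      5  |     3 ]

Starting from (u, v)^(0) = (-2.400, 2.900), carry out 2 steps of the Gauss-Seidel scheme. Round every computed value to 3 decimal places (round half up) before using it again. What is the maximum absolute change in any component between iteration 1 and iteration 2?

Iteration 1:
  u = (-11 - (-3)·2.900) / (5) = -0.460
  v = (3 - (3)·-0.460) / (5) = 0.876
Iteration 2:
  u = (-11 - (-3)·0.876) / (5) = -1.674
  v = (3 - (3)·-1.674) / (5) = 1.604
Change: (-1.214, 0.728) → max |·| = 1.214

1.214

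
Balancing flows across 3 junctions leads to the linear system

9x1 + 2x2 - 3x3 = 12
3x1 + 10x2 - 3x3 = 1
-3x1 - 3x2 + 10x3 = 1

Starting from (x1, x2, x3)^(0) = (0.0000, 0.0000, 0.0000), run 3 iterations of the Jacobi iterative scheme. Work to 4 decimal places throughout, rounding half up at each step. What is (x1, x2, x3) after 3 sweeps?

Iteration 1:
  x1 = (12 - (2)·0.0000 - (-3)·0.0000) / (9) = 1.3333
  x2 = (1 - (3)·0.0000 - (-3)·0.0000) / (10) = 0.1000
  x3 = (1 - (-3)·0.0000 - (-3)·0.0000) / (10) = 0.1000
Iteration 2:
  x1 = (12 - (2)·0.1000 - (-3)·0.1000) / (9) = 1.3444
  x2 = (1 - (3)·1.3333 - (-3)·0.1000) / (10) = -0.2700
  x3 = (1 - (-3)·1.3333 - (-3)·0.1000) / (10) = 0.5300
Iteration 3:
  x1 = (12 - (2)·-0.2700 - (-3)·0.5300) / (9) = 1.5700
  x2 = (1 - (3)·1.3444 - (-3)·0.5300) / (10) = -0.1443
  x3 = (1 - (-3)·1.3444 - (-3)·-0.2700) / (10) = 0.4223

(1.5700, -0.1443, 0.4223)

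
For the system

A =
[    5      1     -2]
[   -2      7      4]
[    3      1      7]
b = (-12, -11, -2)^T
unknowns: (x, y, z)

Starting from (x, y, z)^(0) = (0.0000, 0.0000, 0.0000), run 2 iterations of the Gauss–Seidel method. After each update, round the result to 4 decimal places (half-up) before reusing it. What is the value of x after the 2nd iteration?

Iteration 1:
  x = (-12 - (1)·0.0000 - (-2)·0.0000) / (5) = -2.4000
  y = (-11 - (-2)·-2.4000 - (4)·0.0000) / (7) = -2.2571
  z = (-2 - (3)·-2.4000 - (1)·-2.2571) / (7) = 1.0653
Iteration 2:
  x = (-12 - (1)·-2.2571 - (-2)·1.0653) / (5) = -1.5225
  y = (-11 - (-2)·-1.5225 - (4)·1.0653) / (7) = -2.6152
  z = (-2 - (3)·-1.5225 - (1)·-2.6152) / (7) = 0.7404

-1.5225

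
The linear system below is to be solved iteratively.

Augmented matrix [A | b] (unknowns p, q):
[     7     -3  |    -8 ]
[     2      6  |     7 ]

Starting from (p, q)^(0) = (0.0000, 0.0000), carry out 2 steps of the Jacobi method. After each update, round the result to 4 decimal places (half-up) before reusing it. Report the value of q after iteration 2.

Iteration 1:
  p = (-8 - (-3)·0.0000) / (7) = -1.1429
  q = (7 - (2)·0.0000) / (6) = 1.1667
Iteration 2:
  p = (-8 - (-3)·1.1667) / (7) = -0.6428
  q = (7 - (2)·-1.1429) / (6) = 1.5476

1.5476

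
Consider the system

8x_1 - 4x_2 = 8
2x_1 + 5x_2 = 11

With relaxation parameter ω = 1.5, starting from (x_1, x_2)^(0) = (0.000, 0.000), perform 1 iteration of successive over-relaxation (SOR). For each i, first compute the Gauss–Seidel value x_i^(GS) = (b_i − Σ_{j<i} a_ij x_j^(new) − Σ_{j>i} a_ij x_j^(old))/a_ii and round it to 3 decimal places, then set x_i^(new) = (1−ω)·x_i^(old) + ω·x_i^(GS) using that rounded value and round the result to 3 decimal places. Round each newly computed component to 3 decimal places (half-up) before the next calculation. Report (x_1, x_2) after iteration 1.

Iteration 1:
  x_1: GS value = (8 - (-4)·0.000) / (8) = 1.000;  x_1 ← (1−ω)·0.000 + ω·1.000 = 1.500
  x_2: GS value = (11 - (2)·1.500) / (5) = 1.600;  x_2 ← (1−ω)·0.000 + ω·1.600 = 2.400

(1.500, 2.400)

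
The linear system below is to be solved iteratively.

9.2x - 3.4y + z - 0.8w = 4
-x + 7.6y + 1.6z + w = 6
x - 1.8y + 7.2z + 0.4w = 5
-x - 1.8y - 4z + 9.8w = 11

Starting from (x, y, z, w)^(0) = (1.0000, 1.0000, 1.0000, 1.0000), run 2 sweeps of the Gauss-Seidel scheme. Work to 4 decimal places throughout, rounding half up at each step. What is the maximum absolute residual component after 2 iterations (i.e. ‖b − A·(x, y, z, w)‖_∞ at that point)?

0.0611

Iteration 1:
  x = (4 - (-3.4)·1.0000 - (1)·1.0000 - (-0.8)·1.0000) / (9.2) = 0.7826
  y = (6 - (-1)·0.7826 - (1.6)·1.0000 - (1)·1.0000) / (7.6) = 0.5503
  z = (5 - (1)·0.7826 - (-1.8)·0.5503 - (0.4)·1.0000) / (7.2) = 0.6678
  w = (11 - (-1)·0.7826 - (-1.8)·0.5503 - (-4)·0.6678) / (9.8) = 1.5760
Iteration 2:
  x = (4 - (-3.4)·0.5503 - (1)·0.6678 - (-0.8)·1.5760) / (9.2) = 0.7026
  y = (6 - (-1)·0.7026 - (1.6)·0.6678 - (1)·1.5760) / (7.6) = 0.5340
  z = (5 - (1)·0.7026 - (-1.8)·0.5340 - (0.4)·1.5760) / (7.2) = 0.6428
  w = (11 - (-1)·0.7026 - (-1.8)·0.5340 - (-4)·0.6428) / (9.8) = 1.5546
Residual b − A·x = (-0.0474, 0.0611, 0.0086, -0.0001); ∞-norm = 0.0611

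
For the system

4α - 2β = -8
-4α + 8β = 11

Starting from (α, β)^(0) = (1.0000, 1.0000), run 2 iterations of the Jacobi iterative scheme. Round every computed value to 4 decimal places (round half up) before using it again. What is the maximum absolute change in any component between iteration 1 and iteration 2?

Iteration 1:
  α = (-8 - (-2)·1.0000) / (4) = -1.5000
  β = (11 - (-4)·1.0000) / (8) = 1.8750
Iteration 2:
  α = (-8 - (-2)·1.8750) / (4) = -1.0625
  β = (11 - (-4)·-1.5000) / (8) = 0.6250
Change: (0.4375, -1.2500) → max |·| = 1.2500

1.2500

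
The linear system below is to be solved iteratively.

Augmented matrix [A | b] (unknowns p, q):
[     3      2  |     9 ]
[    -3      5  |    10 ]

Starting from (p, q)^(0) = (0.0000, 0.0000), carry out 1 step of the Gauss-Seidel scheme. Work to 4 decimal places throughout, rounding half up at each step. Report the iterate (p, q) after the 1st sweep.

(3.0000, 3.8000)

Iteration 1:
  p = (9 - (2)·0.0000) / (3) = 3.0000
  q = (10 - (-3)·3.0000) / (5) = 3.8000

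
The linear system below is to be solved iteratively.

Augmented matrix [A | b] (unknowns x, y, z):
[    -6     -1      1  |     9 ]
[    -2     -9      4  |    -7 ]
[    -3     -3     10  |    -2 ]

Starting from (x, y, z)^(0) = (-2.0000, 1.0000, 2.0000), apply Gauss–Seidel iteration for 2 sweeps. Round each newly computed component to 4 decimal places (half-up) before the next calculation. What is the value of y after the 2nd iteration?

1.1793

Iteration 1:
  x = (9 - (-1)·1.0000 - (1)·2.0000) / (-6) = -1.3333
  y = (-7 - (-2)·-1.3333 - (4)·2.0000) / (-9) = 1.9630
  z = (-2 - (-3)·-1.3333 - (-3)·1.9630) / (10) = -0.0111
Iteration 2:
  x = (9 - (-1)·1.9630 - (1)·-0.0111) / (-6) = -1.8290
  y = (-7 - (-2)·-1.8290 - (4)·-0.0111) / (-9) = 1.1793
  z = (-2 - (-3)·-1.8290 - (-3)·1.1793) / (10) = -0.3949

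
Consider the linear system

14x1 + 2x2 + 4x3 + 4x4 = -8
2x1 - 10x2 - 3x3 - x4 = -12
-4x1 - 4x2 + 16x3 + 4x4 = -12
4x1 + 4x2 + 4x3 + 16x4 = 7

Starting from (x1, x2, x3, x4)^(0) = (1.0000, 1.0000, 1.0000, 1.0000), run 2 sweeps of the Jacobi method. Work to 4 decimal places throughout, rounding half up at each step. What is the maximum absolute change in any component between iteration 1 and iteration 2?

0.9464

Iteration 1:
  x1 = (-8 - (2)·1.0000 - (4)·1.0000 - (4)·1.0000) / (14) = -1.2857
  x2 = (-12 - (2)·1.0000 - (-3)·1.0000 - (-1)·1.0000) / (-10) = 1.0000
  x3 = (-12 - (-4)·1.0000 - (-4)·1.0000 - (4)·1.0000) / (16) = -0.5000
  x4 = (7 - (4)·1.0000 - (4)·1.0000 - (4)·1.0000) / (16) = -0.3125
Iteration 2:
  x1 = (-8 - (2)·1.0000 - (4)·-0.5000 - (4)·-0.3125) / (14) = -0.4821
  x2 = (-12 - (2)·-1.2857 - (-3)·-0.5000 - (-1)·-0.3125) / (-10) = 1.1241
  x3 = (-12 - (-4)·-1.2857 - (-4)·1.0000 - (4)·-0.3125) / (16) = -0.7433
  x4 = (7 - (4)·-1.2857 - (4)·1.0000 - (4)·-0.5000) / (16) = 0.6339
Change: (0.8036, 0.1241, -0.2433, 0.9464) → max |·| = 0.9464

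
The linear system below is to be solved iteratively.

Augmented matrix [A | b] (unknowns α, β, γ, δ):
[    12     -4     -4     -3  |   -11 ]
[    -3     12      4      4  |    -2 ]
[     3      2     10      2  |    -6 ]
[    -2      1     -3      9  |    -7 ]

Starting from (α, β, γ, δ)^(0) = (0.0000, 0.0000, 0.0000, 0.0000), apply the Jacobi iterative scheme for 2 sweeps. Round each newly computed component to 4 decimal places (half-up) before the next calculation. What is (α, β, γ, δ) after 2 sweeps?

(-1.3667, 0.0634, -0.1361, -1.1630)

Iteration 1:
  α = (-11 - (-4)·0.0000 - (-4)·0.0000 - (-3)·0.0000) / (12) = -0.9167
  β = (-2 - (-3)·0.0000 - (4)·0.0000 - (4)·0.0000) / (12) = -0.1667
  γ = (-6 - (3)·0.0000 - (2)·0.0000 - (2)·0.0000) / (10) = -0.6000
  δ = (-7 - (-2)·0.0000 - (1)·0.0000 - (-3)·0.0000) / (9) = -0.7778
Iteration 2:
  α = (-11 - (-4)·-0.1667 - (-4)·-0.6000 - (-3)·-0.7778) / (12) = -1.3667
  β = (-2 - (-3)·-0.9167 - (4)·-0.6000 - (4)·-0.7778) / (12) = 0.0634
  γ = (-6 - (3)·-0.9167 - (2)·-0.1667 - (2)·-0.7778) / (10) = -0.1361
  δ = (-7 - (-2)·-0.9167 - (1)·-0.1667 - (-3)·-0.6000) / (9) = -1.1630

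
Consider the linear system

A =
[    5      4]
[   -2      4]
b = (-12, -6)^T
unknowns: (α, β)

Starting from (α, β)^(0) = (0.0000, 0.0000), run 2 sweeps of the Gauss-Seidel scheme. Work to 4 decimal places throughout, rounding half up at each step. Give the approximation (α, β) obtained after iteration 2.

(-0.2400, -1.6200)

Iteration 1:
  α = (-12 - (4)·0.0000) / (5) = -2.4000
  β = (-6 - (-2)·-2.4000) / (4) = -2.7000
Iteration 2:
  α = (-12 - (4)·-2.7000) / (5) = -0.2400
  β = (-6 - (-2)·-0.2400) / (4) = -1.6200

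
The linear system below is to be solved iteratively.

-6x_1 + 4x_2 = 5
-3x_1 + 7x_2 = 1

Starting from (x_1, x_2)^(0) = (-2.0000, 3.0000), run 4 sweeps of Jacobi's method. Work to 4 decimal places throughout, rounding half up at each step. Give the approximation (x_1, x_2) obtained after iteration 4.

(-1.1123, -0.0306)

Iteration 1:
  x_1 = (5 - (4)·3.0000) / (-6) = 1.1667
  x_2 = (1 - (-3)·-2.0000) / (7) = -0.7143
Iteration 2:
  x_1 = (5 - (4)·-0.7143) / (-6) = -1.3095
  x_2 = (1 - (-3)·1.1667) / (7) = 0.6429
Iteration 3:
  x_1 = (5 - (4)·0.6429) / (-6) = -0.4047
  x_2 = (1 - (-3)·-1.3095) / (7) = -0.4184
Iteration 4:
  x_1 = (5 - (4)·-0.4184) / (-6) = -1.1123
  x_2 = (1 - (-3)·-0.4047) / (7) = -0.0306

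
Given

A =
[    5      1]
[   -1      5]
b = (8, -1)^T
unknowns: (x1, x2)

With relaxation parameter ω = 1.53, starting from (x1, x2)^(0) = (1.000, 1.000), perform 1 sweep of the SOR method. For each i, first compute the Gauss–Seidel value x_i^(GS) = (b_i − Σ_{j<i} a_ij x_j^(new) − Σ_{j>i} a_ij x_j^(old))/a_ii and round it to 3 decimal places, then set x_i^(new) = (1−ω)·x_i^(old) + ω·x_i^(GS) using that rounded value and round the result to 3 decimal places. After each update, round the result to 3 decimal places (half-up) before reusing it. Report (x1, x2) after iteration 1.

(1.612, -0.343)

Iteration 1:
  x1: GS value = (8 - (1)·1.000) / (5) = 1.400;  x1 ← (1−ω)·1.000 + ω·1.400 = 1.612
  x2: GS value = (-1 - (-1)·1.612) / (5) = 0.122;  x2 ← (1−ω)·1.000 + ω·0.122 = -0.343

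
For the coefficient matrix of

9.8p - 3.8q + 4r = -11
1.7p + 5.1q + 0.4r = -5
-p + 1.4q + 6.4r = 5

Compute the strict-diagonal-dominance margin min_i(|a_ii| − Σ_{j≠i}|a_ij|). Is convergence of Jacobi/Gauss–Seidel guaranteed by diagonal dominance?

row 1: |9.8| − (3.8+4) = 2
row 2: |5.1| − (1.7+0.4) = 3
row 3: |6.4| − (1+1.4) = 4
minimum over rows = 2 → strictly diagonally dominant (convergence guaranteed)

2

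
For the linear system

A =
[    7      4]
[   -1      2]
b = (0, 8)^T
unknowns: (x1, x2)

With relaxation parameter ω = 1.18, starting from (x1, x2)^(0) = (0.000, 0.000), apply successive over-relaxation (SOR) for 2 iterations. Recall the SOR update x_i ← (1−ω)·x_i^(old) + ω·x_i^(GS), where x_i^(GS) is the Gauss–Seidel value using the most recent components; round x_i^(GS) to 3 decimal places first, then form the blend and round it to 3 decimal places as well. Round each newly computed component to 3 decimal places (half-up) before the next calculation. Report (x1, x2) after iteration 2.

(-3.182, 1.993)

Iteration 1:
  x1: GS value = (0 - (4)·0.000) / (7) = 0.000;  x1 ← (1−ω)·0.000 + ω·0.000 = 0.000
  x2: GS value = (8 - (-1)·0.000) / (2) = 4.000;  x2 ← (1−ω)·0.000 + ω·4.000 = 4.720
Iteration 2:
  x1: GS value = (0 - (4)·4.720) / (7) = -2.697;  x1 ← (1−ω)·0.000 + ω·-2.697 = -3.182
  x2: GS value = (8 - (-1)·-3.182) / (2) = 2.409;  x2 ← (1−ω)·4.720 + ω·2.409 = 1.993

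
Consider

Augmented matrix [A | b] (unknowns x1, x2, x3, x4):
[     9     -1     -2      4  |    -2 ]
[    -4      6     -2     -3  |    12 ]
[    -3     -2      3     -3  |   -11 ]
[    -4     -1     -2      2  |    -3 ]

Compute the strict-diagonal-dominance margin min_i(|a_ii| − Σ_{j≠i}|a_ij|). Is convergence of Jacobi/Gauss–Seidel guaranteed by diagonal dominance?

row 1: |9| − (1+2+4) = 2
row 2: |6| − (4+2+3) = -3
row 3: |3| − (3+2+3) = -5
row 4: |2| − (4+1+2) = -5
minimum over rows = -5 → not strictly diagonally dominant

-5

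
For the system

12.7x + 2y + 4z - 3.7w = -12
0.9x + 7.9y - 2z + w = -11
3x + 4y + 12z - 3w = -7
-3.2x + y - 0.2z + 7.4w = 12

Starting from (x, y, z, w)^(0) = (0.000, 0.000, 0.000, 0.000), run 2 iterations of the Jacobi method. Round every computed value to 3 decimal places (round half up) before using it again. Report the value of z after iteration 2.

0.522

Iteration 1:
  x = (-12 - (2)·0.000 - (4)·0.000 - (-3.7)·0.000) / (12.7) = -0.945
  y = (-11 - (0.9)·0.000 - (-2)·0.000 - (1)·0.000) / (7.9) = -1.392
  z = (-7 - (3)·0.000 - (4)·0.000 - (-3)·0.000) / (12) = -0.583
  w = (12 - (-3.2)·0.000 - (1)·0.000 - (-0.2)·0.000) / (7.4) = 1.622
Iteration 2:
  x = (-12 - (2)·-1.392 - (4)·-0.583 - (-3.7)·1.622) / (12.7) = -0.069
  y = (-11 - (0.9)·-0.945 - (-2)·-0.583 - (1)·1.622) / (7.9) = -1.638
  z = (-7 - (3)·-0.945 - (4)·-1.392 - (-3)·1.622) / (12) = 0.522
  w = (12 - (-3.2)·-0.945 - (1)·-1.392 - (-0.2)·-0.583) / (7.4) = 1.385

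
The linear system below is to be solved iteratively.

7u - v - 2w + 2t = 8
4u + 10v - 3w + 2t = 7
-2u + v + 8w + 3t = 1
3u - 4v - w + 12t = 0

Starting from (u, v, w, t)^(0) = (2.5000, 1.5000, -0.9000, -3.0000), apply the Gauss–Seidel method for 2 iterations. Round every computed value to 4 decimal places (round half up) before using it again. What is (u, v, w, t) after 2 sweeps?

(1.7419, 0.5687, 0.5886, -0.1969)

Iteration 1:
  u = (8 - (-1)·1.5000 - (-2)·-0.9000 - (2)·-3.0000) / (7) = 1.9571
  v = (7 - (4)·1.9571 - (-3)·-0.9000 - (2)·-3.0000) / (10) = 0.2472
  w = (1 - (-2)·1.9571 - (1)·0.2472 - (3)·-3.0000) / (8) = 1.7084
  t = (0 - (3)·1.9571 - (-4)·0.2472 - (-1)·1.7084) / (12) = -0.2645
Iteration 2:
  u = (8 - (-1)·0.2472 - (-2)·1.7084 - (2)·-0.2645) / (7) = 1.7419
  v = (7 - (4)·1.7419 - (-3)·1.7084 - (2)·-0.2645) / (10) = 0.5687
  w = (1 - (-2)·1.7419 - (1)·0.5687 - (3)·-0.2645) / (8) = 0.5886
  t = (0 - (3)·1.7419 - (-4)·0.5687 - (-1)·0.5886) / (12) = -0.1969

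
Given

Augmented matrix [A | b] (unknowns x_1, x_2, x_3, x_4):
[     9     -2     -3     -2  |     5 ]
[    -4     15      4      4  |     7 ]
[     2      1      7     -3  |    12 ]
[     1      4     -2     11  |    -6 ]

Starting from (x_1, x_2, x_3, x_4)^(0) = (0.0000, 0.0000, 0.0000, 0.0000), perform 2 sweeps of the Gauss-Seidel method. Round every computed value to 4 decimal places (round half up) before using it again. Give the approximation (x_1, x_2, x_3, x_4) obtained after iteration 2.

(1.0586, 0.5050, 1.1028, -0.6248)

Iteration 1:
  x_1 = (5 - (-2)·0.0000 - (-3)·0.0000 - (-2)·0.0000) / (9) = 0.5556
  x_2 = (7 - (-4)·0.5556 - (4)·0.0000 - (4)·0.0000) / (15) = 0.6148
  x_3 = (12 - (2)·0.5556 - (1)·0.6148 - (-3)·0.0000) / (7) = 1.4677
  x_4 = (-6 - (1)·0.5556 - (4)·0.6148 - (-2)·1.4677) / (11) = -0.5527
Iteration 2:
  x_1 = (5 - (-2)·0.6148 - (-3)·1.4677 - (-2)·-0.5527) / (9) = 1.0586
  x_2 = (7 - (-4)·1.0586 - (4)·1.4677 - (4)·-0.5527) / (15) = 0.5050
  x_3 = (12 - (2)·1.0586 - (1)·0.5050 - (-3)·-0.5527) / (7) = 1.1028
  x_4 = (-6 - (1)·1.0586 - (4)·0.5050 - (-2)·1.1028) / (11) = -0.6248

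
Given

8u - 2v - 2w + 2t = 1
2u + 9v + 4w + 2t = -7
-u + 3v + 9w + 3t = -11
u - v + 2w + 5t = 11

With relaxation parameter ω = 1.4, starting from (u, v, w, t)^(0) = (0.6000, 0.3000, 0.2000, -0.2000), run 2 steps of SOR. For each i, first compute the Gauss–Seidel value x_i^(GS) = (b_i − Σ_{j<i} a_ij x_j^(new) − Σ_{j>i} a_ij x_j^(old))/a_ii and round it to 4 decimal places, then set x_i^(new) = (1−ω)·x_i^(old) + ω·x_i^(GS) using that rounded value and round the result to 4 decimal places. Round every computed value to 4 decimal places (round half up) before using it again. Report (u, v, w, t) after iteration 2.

(-1.8934, -0.3502, -2.9742, 3.8471)

Iteration 1:
  u: GS value = (1 - (-2)·0.3000 - (-2)·0.2000 - (2)·-0.2000) / (8) = 0.3000;  u ← (1−ω)·0.6000 + ω·0.3000 = 0.1800
  v: GS value = (-7 - (2)·0.1800 - (4)·0.2000 - (2)·-0.2000) / (9) = -0.8622;  v ← (1−ω)·0.3000 + ω·-0.8622 = -1.3271
  w: GS value = (-11 - (-1)·0.1800 - (3)·-1.3271 - (3)·-0.2000) / (9) = -0.6932;  w ← (1−ω)·0.2000 + ω·-0.6932 = -1.0505
  t: GS value = (11 - (1)·0.1800 - (-1)·-1.3271 - (2)·-1.0505) / (5) = 2.3188;  t ← (1−ω)·-0.2000 + ω·2.3188 = 3.3263
Iteration 2:
  u: GS value = (1 - (-2)·-1.3271 - (-2)·-1.0505 - (2)·3.3263) / (8) = -1.3010;  u ← (1−ω)·0.1800 + ω·-1.3010 = -1.8934
  v: GS value = (-7 - (2)·-1.8934 - (4)·-1.0505 - (2)·3.3263) / (9) = -0.6293;  v ← (1−ω)·-1.3271 + ω·-0.6293 = -0.3502
  w: GS value = (-11 - (-1)·-1.8934 - (3)·-0.3502 - (3)·3.3263) / (9) = -2.4246;  w ← (1−ω)·-1.0505 + ω·-2.4246 = -2.9742
  t: GS value = (11 - (1)·-1.8934 - (-1)·-0.3502 - (2)·-2.9742) / (5) = 3.6983;  t ← (1−ω)·3.3263 + ω·3.6983 = 3.8471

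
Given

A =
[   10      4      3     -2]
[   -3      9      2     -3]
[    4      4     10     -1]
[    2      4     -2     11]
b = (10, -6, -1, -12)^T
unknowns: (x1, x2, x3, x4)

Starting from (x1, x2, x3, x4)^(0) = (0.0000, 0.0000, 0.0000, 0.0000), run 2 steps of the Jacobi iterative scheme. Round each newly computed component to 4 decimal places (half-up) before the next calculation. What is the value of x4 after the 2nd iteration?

-1.0485

Iteration 1:
  x1 = (10 - (4)·0.0000 - (3)·0.0000 - (-2)·0.0000) / (10) = 1.0000
  x2 = (-6 - (-3)·0.0000 - (2)·0.0000 - (-3)·0.0000) / (9) = -0.6667
  x3 = (-1 - (4)·0.0000 - (4)·0.0000 - (-1)·0.0000) / (10) = -0.1000
  x4 = (-12 - (2)·0.0000 - (4)·0.0000 - (-2)·0.0000) / (11) = -1.0909
Iteration 2:
  x1 = (10 - (4)·-0.6667 - (3)·-0.1000 - (-2)·-1.0909) / (10) = 1.0785
  x2 = (-6 - (-3)·1.0000 - (2)·-0.1000 - (-3)·-1.0909) / (9) = -0.6747
  x3 = (-1 - (4)·1.0000 - (4)·-0.6667 - (-1)·-1.0909) / (10) = -0.3424
  x4 = (-12 - (2)·1.0000 - (4)·-0.6667 - (-2)·-0.1000) / (11) = -1.0485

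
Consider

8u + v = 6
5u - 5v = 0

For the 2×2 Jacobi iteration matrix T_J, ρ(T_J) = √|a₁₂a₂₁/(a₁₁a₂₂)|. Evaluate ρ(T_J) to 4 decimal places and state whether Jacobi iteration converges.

a₁₂a₂₁/(a₁₁a₂₂) = (1)·(5) / ((8)·(-5)) = -0.125000
ρ = √|-0.125000| = √0.125000 = 0.3536
ρ < 1, so Jacobi converges

0.3536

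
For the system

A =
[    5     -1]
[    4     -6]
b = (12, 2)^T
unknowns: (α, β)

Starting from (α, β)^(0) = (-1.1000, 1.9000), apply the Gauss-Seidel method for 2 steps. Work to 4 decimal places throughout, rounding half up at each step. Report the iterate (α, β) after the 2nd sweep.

(2.7040, 1.4693)

Iteration 1:
  α = (12 - (-1)·1.9000) / (5) = 2.7800
  β = (2 - (4)·2.7800) / (-6) = 1.5200
Iteration 2:
  α = (12 - (-1)·1.5200) / (5) = 2.7040
  β = (2 - (4)·2.7040) / (-6) = 1.4693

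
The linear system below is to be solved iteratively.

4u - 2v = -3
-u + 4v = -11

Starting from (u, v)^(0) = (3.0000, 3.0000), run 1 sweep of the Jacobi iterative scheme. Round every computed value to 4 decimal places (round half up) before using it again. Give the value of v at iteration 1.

-2.0000

Iteration 1:
  u = (-3 - (-2)·3.0000) / (4) = 0.7500
  v = (-11 - (-1)·3.0000) / (4) = -2.0000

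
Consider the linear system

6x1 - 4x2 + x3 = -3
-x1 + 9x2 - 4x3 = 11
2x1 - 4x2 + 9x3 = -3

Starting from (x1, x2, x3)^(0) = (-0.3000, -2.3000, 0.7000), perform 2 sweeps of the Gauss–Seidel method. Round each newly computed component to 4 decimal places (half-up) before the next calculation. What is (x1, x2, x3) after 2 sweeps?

(0.2430, 1.5691, 0.3100)

Iteration 1:
  x1 = (-3 - (-4)·-2.3000 - (1)·0.7000) / (6) = -2.1500
  x2 = (11 - (-1)·-2.1500 - (-4)·0.7000) / (9) = 1.2944
  x3 = (-3 - (2)·-2.1500 - (-4)·1.2944) / (9) = 0.7197
Iteration 2:
  x1 = (-3 - (-4)·1.2944 - (1)·0.7197) / (6) = 0.2430
  x2 = (11 - (-1)·0.2430 - (-4)·0.7197) / (9) = 1.5691
  x3 = (-3 - (2)·0.2430 - (-4)·1.5691) / (9) = 0.3100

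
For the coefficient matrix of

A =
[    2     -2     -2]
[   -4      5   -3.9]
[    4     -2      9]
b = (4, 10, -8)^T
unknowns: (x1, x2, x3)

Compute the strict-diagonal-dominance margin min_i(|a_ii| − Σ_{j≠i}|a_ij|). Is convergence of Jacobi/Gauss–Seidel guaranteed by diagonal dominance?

-2.9

row 1: |2| − (2+2) = -2
row 2: |5| − (4+3.9) = -2.9
row 3: |9| − (4+2) = 3
minimum over rows = -2.9 → not strictly diagonally dominant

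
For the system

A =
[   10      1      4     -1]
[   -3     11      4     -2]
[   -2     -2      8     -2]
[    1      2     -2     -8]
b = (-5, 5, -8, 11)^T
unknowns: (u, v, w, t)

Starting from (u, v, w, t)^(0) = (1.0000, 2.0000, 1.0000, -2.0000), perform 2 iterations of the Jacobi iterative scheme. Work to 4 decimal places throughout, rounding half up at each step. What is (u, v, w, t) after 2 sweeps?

Iteration 1:
  u = (-5 - (1)·2.0000 - (4)·1.0000 - (-1)·-2.0000) / (10) = -1.3000
  v = (5 - (-3)·1.0000 - (4)·1.0000 - (-2)·-2.0000) / (11) = 0.0000
  w = (-8 - (-2)·1.0000 - (-2)·2.0000 - (-2)·-2.0000) / (8) = -0.7500
  t = (11 - (1)·1.0000 - (2)·2.0000 - (-2)·1.0000) / (-8) = -1.0000
Iteration 2:
  u = (-5 - (1)·0.0000 - (4)·-0.7500 - (-1)·-1.0000) / (10) = -0.3000
  v = (5 - (-3)·-1.3000 - (4)·-0.7500 - (-2)·-1.0000) / (11) = 0.1909
  w = (-8 - (-2)·-1.3000 - (-2)·0.0000 - (-2)·-1.0000) / (8) = -1.5750
  t = (11 - (1)·-1.3000 - (2)·0.0000 - (-2)·-0.7500) / (-8) = -1.3500

(-0.3000, 0.1909, -1.5750, -1.3500)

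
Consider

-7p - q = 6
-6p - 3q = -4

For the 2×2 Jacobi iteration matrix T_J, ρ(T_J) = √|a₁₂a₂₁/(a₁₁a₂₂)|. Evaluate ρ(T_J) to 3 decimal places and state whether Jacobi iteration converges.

0.535

a₁₂a₂₁/(a₁₁a₂₂) = (-1)·(-6) / ((-7)·(-3)) = 0.285714
ρ = √|0.285714| = √0.285714 = 0.535
ρ < 1, so Jacobi converges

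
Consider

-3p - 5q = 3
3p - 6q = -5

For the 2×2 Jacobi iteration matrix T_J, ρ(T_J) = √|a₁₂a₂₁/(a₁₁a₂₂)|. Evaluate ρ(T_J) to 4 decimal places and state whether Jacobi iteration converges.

0.9129

a₁₂a₂₁/(a₁₁a₂₂) = (-5)·(3) / ((-3)·(-6)) = -0.833333
ρ = √|-0.833333| = √0.833333 = 0.9129
ρ < 1, so Jacobi converges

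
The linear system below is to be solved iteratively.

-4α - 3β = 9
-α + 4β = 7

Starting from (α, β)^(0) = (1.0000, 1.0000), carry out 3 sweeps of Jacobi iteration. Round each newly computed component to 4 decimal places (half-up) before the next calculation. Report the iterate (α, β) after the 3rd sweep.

(-3.0000, 0.8125)

Iteration 1:
  α = (9 - (-3)·1.0000) / (-4) = -3.0000
  β = (7 - (-1)·1.0000) / (4) = 2.0000
Iteration 2:
  α = (9 - (-3)·2.0000) / (-4) = -3.7500
  β = (7 - (-1)·-3.0000) / (4) = 1.0000
Iteration 3:
  α = (9 - (-3)·1.0000) / (-4) = -3.0000
  β = (7 - (-1)·-3.7500) / (4) = 0.8125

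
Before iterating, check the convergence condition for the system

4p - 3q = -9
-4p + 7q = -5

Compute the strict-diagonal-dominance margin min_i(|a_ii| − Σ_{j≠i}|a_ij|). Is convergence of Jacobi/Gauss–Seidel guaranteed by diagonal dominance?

1

row 1: |4| − (3) = 1
row 2: |7| − (4) = 3
minimum over rows = 1 → strictly diagonally dominant (convergence guaranteed)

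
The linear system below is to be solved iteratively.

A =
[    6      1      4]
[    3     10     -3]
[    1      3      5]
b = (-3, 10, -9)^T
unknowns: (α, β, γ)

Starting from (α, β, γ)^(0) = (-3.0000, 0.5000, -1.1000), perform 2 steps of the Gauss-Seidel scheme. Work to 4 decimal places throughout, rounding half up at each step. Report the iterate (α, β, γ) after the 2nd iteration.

Iteration 1:
  α = (-3 - (1)·0.5000 - (4)·-1.1000) / (6) = 0.1500
  β = (10 - (3)·0.1500 - (-3)·-1.1000) / (10) = 0.6250
  γ = (-9 - (1)·0.1500 - (3)·0.6250) / (5) = -2.2050
Iteration 2:
  α = (-3 - (1)·0.6250 - (4)·-2.2050) / (6) = 0.8658
  β = (10 - (3)·0.8658 - (-3)·-2.2050) / (10) = 0.0788
  γ = (-9 - (1)·0.8658 - (3)·0.0788) / (5) = -2.0204

(0.8658, 0.0788, -2.0204)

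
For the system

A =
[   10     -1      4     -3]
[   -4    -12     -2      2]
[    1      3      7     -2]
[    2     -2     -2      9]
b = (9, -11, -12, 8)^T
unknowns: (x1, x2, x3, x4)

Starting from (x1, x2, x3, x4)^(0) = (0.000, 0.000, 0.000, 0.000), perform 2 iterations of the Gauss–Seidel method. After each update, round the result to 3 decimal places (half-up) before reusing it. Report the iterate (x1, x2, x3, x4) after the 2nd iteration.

(1.912, 0.690, -2.181, 0.133)

Iteration 1:
  x1 = (9 - (-1)·0.000 - (4)·0.000 - (-3)·0.000) / (10) = 0.900
  x2 = (-11 - (-4)·0.900 - (-2)·0.000 - (2)·0.000) / (-12) = 0.617
  x3 = (-12 - (1)·0.900 - (3)·0.617 - (-2)·0.000) / (7) = -2.107
  x4 = (8 - (2)·0.900 - (-2)·0.617 - (-2)·-2.107) / (9) = 0.358
Iteration 2:
  x1 = (9 - (-1)·0.617 - (4)·-2.107 - (-3)·0.358) / (10) = 1.912
  x2 = (-11 - (-4)·1.912 - (-2)·-2.107 - (2)·0.358) / (-12) = 0.690
  x3 = (-12 - (1)·1.912 - (3)·0.690 - (-2)·0.358) / (7) = -2.181
  x4 = (8 - (2)·1.912 - (-2)·0.690 - (-2)·-2.181) / (9) = 0.133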